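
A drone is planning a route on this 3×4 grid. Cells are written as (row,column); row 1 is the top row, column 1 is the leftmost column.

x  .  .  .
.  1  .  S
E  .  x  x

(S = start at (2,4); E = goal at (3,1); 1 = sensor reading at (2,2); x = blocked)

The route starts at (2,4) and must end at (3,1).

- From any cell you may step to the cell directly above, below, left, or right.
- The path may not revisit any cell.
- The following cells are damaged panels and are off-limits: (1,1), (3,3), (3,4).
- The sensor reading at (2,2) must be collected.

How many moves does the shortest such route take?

4

Any route passes through (2,2) somewhere between (2,4) and (3,1). Summing Manhattan distances along the two legs ((2,4) → (2,2) → (3,1)) gives a lower bound of 2 + 2 = 4 moves.
A route of 4 moves achieves this: (2,4) → (2,3) → (2,2) → (3,2) → (3,1).
Since 4 matches the lower bound, it is optimal.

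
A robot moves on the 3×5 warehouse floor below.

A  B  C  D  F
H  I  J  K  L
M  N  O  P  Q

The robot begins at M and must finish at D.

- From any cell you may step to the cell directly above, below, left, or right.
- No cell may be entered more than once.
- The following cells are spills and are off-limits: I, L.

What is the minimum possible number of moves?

5

The Manhattan distance from M to D is |3−1| + |1−4| = 5, so at least 5 moves are needed.
A route of 5 moves achieves this: M → H → A → B → C → D.
Since 5 matches the lower bound, it is optimal.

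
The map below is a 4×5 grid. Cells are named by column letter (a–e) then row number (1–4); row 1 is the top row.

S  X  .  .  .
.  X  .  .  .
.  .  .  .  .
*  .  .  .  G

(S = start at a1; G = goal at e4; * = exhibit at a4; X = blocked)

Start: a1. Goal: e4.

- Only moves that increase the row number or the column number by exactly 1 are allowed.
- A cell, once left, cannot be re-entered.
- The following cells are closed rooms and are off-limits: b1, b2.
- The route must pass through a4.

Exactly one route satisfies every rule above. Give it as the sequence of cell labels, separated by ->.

a1 -> a2 -> a3 -> a4 -> b4 -> c4 -> d4 -> e4

Moves only go right or down, so the column and row indices never decrease.
Route from a1: down 3 to a4, right 4 to e4 — 7 moves in all.
Check: all required cells visited.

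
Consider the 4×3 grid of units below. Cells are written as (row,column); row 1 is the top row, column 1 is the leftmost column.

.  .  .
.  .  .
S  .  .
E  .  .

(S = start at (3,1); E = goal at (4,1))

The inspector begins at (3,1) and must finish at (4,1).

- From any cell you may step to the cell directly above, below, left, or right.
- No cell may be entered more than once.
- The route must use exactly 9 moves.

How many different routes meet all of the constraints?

9

Need simple routes of exactly 9 moves from (3,1) to (4,1) (Manhattan distance 1, so 4 moves are spent on a detour and 4 undoing it).
Branch systematically from the start, pruning whenever the remaining move budget drops below the Manhattan distance to (4,1) or differs from it in parity. Grouping the completions by first move — via (2,1): 8; via (3,2): 1 (no valid completion starts via (4,1)) — and summing: 8 + 1 = 9.
That gives 9 routes.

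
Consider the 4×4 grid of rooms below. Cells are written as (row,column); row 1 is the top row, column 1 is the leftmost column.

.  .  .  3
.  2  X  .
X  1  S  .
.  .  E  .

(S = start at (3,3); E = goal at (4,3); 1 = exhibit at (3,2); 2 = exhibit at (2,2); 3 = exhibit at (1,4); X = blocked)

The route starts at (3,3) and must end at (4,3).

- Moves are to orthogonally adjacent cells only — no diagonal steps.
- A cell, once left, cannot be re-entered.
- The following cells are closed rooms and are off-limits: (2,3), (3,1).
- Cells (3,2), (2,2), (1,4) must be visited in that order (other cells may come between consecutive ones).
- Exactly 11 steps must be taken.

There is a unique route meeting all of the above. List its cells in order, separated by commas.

(3,3), (3,2), (2,2), (2,1), (1,1), (1,2), (1,3), (1,4), (2,4), (3,4), (4,4), (4,3)

The waypoints must appear in the order (3,2), (2,2), (1,4), with no cell reused.
Route from (3,3): left to (3,2), up to (2,2), left to (2,1), up to (1,1), 3× right (reaching (1,4)), 3× down (reaching (4,4)), left to (4,3) — 11 moves in all.
Check: order respected (1 at step 1, 2 at step 2, 3 at step 7); 11 moves as required.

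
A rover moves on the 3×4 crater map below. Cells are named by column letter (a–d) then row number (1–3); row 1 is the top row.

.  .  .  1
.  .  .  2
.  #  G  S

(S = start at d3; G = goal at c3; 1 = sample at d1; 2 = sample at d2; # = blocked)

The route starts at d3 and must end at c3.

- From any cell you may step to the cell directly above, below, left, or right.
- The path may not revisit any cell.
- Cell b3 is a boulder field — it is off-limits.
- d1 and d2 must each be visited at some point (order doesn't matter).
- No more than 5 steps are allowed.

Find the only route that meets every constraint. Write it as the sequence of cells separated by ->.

The budget equals the shortest possible length, so every move has to be on a shortest route through the required cells.
Route from d3: 2× up (reaching d1), left to c1, 2× down (reaching c3) — 5 moves in all.
Check: all required cells visited; 5 ≤ 5 moves.

d3 -> d2 -> d1 -> c1 -> c2 -> c3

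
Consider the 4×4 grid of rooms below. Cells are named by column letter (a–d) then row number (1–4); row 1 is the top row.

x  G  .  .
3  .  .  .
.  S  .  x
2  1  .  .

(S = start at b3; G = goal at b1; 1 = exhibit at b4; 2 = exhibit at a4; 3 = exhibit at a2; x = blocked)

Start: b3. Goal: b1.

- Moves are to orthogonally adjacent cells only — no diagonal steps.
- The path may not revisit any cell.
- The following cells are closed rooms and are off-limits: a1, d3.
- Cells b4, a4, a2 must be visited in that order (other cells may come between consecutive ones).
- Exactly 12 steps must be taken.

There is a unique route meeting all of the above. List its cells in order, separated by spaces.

b3 c3 c4 b4 a4 a3 a2 b2 c2 d2 d1 c1 b1

The waypoints must appear in the order b4, a4, a2, with no cell reused.
Route from b3: right 1 to c3, down 1 to c4, left 2 to a4, up 2 to a2, right 3 to d2, up 1 to d1, left 2 to b1 — 12 moves in all.
Check: order respected (1 at step 3, 2 at step 4, 3 at step 6); 12 moves as required.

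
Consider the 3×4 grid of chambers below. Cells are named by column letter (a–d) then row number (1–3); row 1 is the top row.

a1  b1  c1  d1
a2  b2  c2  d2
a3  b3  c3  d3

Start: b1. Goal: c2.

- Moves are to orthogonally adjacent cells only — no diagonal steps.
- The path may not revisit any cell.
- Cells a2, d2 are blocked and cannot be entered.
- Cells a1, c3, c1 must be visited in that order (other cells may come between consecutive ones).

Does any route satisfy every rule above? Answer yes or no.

no

a1 must be visited but has only one open neighbour (b1), and it is neither the start nor the goal — the route would have to enter and leave through b1, re-entering it.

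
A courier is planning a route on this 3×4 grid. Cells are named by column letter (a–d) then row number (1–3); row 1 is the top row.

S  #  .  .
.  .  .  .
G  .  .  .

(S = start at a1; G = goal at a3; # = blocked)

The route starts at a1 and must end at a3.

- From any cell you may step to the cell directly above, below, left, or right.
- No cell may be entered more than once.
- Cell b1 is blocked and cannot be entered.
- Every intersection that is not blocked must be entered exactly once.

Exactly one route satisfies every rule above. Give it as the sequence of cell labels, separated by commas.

a1, a2, b2, c2, c1, d1, d2, d3, c3, b3, a3

Need to visit all 11 open cells exactly once, starting at a1 and ending at a3.
Cell d1 has only two open neighbours (d2 and c1), so the path must pass straight through it: one of those is the cell it's entered from and the other is where it exits.
Route from a1: down to a2, 2× right (reaching c2), up to c1, right to d1, 2× down (reaching d3), 3× left (reaching a3) — 10 moves in all.
Check: all 11 open cells covered.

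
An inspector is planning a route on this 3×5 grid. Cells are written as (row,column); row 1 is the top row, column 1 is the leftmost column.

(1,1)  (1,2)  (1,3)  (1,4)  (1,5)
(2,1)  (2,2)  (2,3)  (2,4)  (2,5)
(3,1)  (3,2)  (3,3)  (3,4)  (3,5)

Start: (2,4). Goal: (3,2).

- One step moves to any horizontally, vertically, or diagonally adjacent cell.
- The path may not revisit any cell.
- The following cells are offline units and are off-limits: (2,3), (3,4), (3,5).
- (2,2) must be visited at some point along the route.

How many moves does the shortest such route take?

Any route passes through (2,2) somewhere between (2,4) and (3,2). Summing Chebyshev distances along the two legs ((2,4) → (2,2) → (3,2)) gives a lower bound of 2 + 1 = 3 moves.
A route of 3 moves achieves this: (2,4) → (1,3) → (2,2) → (3,2).
Since 3 matches the lower bound, it is optimal.

3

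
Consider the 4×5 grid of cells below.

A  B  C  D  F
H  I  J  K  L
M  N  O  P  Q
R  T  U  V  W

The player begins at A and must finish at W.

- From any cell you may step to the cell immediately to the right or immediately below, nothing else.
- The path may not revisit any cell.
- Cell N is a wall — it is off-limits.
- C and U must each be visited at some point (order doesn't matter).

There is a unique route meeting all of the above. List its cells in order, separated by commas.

A, B, C, J, O, U, V, W

Moves only go right or down, so the column and row indices never decrease.
Route from A: right 2 to C, down 3 to U, right 2 to W — 7 moves in all.
Check: all required cells visited.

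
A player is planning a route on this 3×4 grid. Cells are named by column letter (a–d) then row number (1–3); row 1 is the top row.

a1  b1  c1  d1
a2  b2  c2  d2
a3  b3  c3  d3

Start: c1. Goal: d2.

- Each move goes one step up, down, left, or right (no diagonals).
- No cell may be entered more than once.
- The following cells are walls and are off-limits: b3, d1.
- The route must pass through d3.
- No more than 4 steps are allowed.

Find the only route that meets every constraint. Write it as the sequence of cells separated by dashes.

The 4-move cap with required stops at d3 leaves no slack for detours.
Route from c1: 2× down (reaching c3), right to d3, up to d2 — 4 moves in all.
Check: all required cells visited; 4 ≤ 4 moves.

c1 - c2 - c3 - d3 - d2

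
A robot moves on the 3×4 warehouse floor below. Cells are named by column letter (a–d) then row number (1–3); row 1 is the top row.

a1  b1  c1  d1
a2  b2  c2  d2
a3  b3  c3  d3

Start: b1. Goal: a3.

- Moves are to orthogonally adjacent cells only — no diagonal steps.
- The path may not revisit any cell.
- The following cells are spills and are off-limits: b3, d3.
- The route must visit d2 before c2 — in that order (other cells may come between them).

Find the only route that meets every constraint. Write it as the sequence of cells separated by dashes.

The waypoints must appear in the order d2, c2, with no cell reused.
Route from b1: right 2 to d1, down 1 to d2, left 3 to a2, down 1 to a3 — 7 moves in all.
Check: order respected (d2 at step 3, c2 at step 4).

b1 - c1 - d1 - d2 - c2 - b2 - a2 - a3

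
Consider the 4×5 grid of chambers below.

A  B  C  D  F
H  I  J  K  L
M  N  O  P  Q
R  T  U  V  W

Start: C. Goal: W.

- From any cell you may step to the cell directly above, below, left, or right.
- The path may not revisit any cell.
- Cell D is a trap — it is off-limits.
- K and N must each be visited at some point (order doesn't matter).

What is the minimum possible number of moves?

9

Any route passes through K and N in some order between C and W. Summing Manhattan distances along each leg and taking the cheapest ordering (C → K → N → W) gives a lower bound of 2 + 3 + 4 = 9 moves.
A route of 9 moves achieves this: C → J → I → N → O → P → K → L → Q → W.
Since 9 matches the lower bound, it is optimal.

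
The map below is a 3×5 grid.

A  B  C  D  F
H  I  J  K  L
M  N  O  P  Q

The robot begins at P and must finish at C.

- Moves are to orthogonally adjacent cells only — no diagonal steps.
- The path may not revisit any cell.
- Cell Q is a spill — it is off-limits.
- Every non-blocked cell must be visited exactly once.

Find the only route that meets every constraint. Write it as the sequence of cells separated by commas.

P, O, N, M, H, A, B, I, J, K, L, F, D, C

Need to visit all 14 open cells exactly once, starting at P and ending at C.
Cell F has only two open neighbours (L and D), so the path must pass straight through it: one of those is the cell it's entered from and the other is where it exits.
Route from P: 3× left (reaching M), 2× up (reaching A), right to B, down to I, 3× right (reaching L), up to F, 2× left (reaching C) — 13 moves in all.
Check: all 14 open cells covered.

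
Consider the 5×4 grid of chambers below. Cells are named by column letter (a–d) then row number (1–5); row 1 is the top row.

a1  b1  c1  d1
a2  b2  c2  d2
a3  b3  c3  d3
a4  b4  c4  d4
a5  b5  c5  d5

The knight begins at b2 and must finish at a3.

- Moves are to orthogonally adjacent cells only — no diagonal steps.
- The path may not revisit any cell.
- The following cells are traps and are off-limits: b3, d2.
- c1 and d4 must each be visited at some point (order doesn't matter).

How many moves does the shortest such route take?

Any route passes through c1 and d4 in some order between b2 and a3. Summing Manhattan distances along each leg and taking the cheapest ordering (b2 → c1 → d4 → a3) gives a lower bound of 2 + 4 + 4 = 10 moves.
A route of 10 moves achieves this: b2 → b1 → c1 → c2 → c3 → d3 → d4 → c4 → b4 → a4 → a3.
Since 10 matches the lower bound, it is optimal.

10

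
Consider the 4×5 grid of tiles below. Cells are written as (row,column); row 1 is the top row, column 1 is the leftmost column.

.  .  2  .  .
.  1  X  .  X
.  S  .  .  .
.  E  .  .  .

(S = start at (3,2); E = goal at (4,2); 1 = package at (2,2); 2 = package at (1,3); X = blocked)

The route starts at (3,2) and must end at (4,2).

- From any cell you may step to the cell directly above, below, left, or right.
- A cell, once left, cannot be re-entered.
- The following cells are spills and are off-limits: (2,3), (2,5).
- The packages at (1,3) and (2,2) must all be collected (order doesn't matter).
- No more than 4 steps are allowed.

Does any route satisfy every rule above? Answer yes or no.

Even ignoring the no-revisit rule, getting from (3,2) to (4,2), taking the cheapest ordering (3,2) → (2,2) → (1,3) → (4,2) needs at least 1 + 2 + 4 = 7 moves (Manhattan distance per leg), which exceeds the 4-move limit.

no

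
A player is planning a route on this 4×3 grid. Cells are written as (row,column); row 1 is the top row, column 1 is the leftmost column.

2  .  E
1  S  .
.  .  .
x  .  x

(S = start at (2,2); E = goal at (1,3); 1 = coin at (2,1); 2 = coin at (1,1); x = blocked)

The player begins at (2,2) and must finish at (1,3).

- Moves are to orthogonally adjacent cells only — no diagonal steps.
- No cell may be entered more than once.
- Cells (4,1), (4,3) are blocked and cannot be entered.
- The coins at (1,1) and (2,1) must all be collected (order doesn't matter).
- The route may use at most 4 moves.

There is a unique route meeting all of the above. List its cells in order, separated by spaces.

Any route must reach (1,1) and (2,1) and still end at (1,3) within 4 moves, so the order of the required stops is forced.
Route from (2,2): left to (2,1), up to (1,1), 2× right (reaching (1,3)) — 4 moves in all.
Check: all required cells visited; 4 ≤ 4 moves.

(2,2) (2,1) (1,1) (1,2) (1,3)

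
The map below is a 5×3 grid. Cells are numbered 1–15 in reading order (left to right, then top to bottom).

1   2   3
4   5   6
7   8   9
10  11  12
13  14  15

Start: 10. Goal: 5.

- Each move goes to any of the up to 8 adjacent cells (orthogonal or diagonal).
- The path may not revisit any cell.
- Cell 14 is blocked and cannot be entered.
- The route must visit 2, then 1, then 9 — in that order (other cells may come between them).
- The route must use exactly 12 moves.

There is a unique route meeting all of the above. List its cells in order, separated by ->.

The waypoints must appear in the order 2, 1, 9, with no cell reused.
Route from 10: 2× up-right (reaching 6), up to 3, 2× left (reaching 1), 2× down (reaching 7), 2× down-right (reaching 15), 2× up (reaching 9), up-left to 5 — 12 moves in all.
Check: order respected (2 at step 4, 1 at step 5, 9 at step 11); 12 moves as required.

10 -> 8 -> 6 -> 3 -> 2 -> 1 -> 4 -> 7 -> 11 -> 15 -> 12 -> 9 -> 5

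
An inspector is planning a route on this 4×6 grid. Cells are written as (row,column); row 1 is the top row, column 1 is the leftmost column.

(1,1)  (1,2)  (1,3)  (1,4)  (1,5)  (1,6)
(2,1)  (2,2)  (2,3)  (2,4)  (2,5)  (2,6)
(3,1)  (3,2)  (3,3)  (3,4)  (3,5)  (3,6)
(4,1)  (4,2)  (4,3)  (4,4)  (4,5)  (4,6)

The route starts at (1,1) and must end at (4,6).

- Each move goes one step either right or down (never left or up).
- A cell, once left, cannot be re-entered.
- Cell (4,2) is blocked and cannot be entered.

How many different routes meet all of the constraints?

52

A right/down-only route from (1,1) to (4,6) makes exactly 3 down-moves and 5 right-moves in some order.
With no other constraints that would be C(8,3) = 56 routes.
Subtract routes through each blocked cell (inclusion–exclusion for overlaps): − through (4,2): 4 → 52.
That gives 52 routes.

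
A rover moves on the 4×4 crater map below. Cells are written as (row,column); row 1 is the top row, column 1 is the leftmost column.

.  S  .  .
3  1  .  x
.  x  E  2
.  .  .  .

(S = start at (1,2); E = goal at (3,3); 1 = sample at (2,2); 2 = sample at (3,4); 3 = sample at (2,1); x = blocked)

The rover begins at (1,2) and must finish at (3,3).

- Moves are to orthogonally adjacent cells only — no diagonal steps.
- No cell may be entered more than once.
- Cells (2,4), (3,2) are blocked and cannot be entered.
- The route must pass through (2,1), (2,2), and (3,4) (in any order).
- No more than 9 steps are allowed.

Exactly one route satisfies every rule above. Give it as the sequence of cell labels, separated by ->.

The budget equals the shortest possible length, so every move has to be on a shortest route through the required cells.
Route from (1,2): down to (2,2), left to (2,1), 2× down (reaching (4,1)), 3× right (reaching (4,4)), up to (3,4), left to (3,3) — 9 moves in all.
Check: all required cells visited; 9 ≤ 9 moves.

(1,2) -> (2,2) -> (2,1) -> (3,1) -> (4,1) -> (4,2) -> (4,3) -> (4,4) -> (3,4) -> (3,3)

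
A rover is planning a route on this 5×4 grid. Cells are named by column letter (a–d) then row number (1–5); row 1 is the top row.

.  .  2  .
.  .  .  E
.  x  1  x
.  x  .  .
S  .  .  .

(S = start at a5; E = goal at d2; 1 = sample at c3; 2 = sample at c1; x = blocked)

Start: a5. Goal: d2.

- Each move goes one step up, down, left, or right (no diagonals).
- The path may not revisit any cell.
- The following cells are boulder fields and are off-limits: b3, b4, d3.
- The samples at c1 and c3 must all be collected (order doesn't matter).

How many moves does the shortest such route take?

Any route passes through c1 and c3 in some order between a5 and d2. Summing Manhattan distances along each leg and taking the cheapest ordering (a5 → c3 → c1 → d2) gives a lower bound of 4 + 2 + 2 = 8 moves.
A route of 8 moves achieves this: a5 → b5 → c5 → c4 → c3 → c2 → c1 → d1 → d2.
Since 8 matches the lower bound, it is optimal.

8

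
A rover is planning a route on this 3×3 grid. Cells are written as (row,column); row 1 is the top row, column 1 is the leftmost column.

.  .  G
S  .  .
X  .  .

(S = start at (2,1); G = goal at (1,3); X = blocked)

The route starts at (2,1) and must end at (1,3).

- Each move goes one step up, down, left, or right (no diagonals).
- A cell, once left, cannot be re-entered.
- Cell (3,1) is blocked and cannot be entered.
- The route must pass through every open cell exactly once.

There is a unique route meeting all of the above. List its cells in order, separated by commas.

Need to visit all 8 open cells exactly once, starting at (2,1) and ending at (1,3).
Route from (2,1): up 1 to (1,1), right 1 to (1,2), down 2 to (3,2), right 1 to (3,3), up 2 to (1,3) — 7 moves in all.
Check: all 8 open cells covered.

(2,1), (1,1), (1,2), (2,2), (3,2), (3,3), (2,3), (1,3)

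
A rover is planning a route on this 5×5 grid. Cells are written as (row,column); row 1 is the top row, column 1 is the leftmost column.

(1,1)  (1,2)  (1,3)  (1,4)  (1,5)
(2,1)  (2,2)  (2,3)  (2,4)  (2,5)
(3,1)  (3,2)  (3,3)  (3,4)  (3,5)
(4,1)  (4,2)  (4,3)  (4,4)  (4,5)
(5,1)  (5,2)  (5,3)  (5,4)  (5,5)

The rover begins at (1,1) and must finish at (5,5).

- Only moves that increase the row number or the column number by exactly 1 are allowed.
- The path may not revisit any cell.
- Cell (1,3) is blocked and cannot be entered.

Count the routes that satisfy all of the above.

A right/down-only route from (1,1) to (5,5) makes exactly 4 down-moves and 4 right-moves in some order.
With no other constraints that would be C(8,4) = 70 routes.
Subtract routes through each blocked cell (inclusion–exclusion for overlaps): − through (1,3): 15 → 55.
That gives 55 routes.

55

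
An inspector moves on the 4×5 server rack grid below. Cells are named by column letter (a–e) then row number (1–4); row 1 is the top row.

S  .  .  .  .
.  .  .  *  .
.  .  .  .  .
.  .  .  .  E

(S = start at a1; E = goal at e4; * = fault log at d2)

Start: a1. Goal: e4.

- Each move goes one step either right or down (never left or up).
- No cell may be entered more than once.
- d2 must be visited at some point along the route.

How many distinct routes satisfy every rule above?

12

A right/down-only route from a1 to e4 makes exactly 3 down-moves and 4 right-moves in some order.
With no other constraints that would be C(7,3) = 35 routes.
Split at d2 and multiply the segment counts: a1→d2: 4; d2→e4: 3; product = 12.
That gives 12 routes.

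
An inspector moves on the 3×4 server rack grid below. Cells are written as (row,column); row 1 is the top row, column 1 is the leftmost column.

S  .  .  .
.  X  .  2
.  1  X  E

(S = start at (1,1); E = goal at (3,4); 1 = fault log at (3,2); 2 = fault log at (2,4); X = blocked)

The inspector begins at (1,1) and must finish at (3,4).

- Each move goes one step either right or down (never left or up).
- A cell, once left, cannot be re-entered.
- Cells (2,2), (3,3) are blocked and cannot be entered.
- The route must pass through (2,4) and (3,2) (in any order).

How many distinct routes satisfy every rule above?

0

A right/down-only route from (1,1) to (3,4) makes exactly 2 down-moves and 3 right-moves in some order.
With no other constraints that would be C(5,2) = 10 routes.
(3,2) is below but to the left of (2,4): going (2,4) → (3,2) would need a leftward move and (3,2) → (2,4) an upward move, so no right/down-only route can visit both required cells.
No route satisfies every constraint, so the count is 0.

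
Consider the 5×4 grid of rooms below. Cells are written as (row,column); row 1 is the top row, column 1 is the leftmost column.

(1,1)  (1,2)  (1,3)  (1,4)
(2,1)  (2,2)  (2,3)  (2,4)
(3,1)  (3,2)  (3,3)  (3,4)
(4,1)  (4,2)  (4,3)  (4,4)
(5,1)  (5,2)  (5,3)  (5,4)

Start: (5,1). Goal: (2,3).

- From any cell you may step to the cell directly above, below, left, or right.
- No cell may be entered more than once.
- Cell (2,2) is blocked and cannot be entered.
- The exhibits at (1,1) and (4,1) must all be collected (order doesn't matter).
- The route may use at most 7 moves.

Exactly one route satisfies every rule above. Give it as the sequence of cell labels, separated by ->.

The 7-move cap with required stops at (1,1), (4,1) leaves no slack for detours.
Route from (5,1): up 4 to (1,1), right 2 to (1,3), down 1 to (2,3) — 7 moves in all.
Check: all required cells visited; 7 ≤ 7 moves.

(5,1) -> (4,1) -> (3,1) -> (2,1) -> (1,1) -> (1,2) -> (1,3) -> (2,3)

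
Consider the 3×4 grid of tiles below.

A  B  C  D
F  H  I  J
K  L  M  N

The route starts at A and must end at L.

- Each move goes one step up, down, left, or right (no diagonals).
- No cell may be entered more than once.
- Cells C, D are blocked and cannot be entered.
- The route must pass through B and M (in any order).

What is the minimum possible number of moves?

Any route passes through B and M in some order between A and L. Summing Manhattan distances along each leg and taking the cheapest ordering (A → B → M → L) gives a lower bound of 1 + 3 + 1 = 5 moves.
A route of 5 moves achieves this: A → B → H → I → M → L.
Since 5 matches the lower bound, it is optimal.

5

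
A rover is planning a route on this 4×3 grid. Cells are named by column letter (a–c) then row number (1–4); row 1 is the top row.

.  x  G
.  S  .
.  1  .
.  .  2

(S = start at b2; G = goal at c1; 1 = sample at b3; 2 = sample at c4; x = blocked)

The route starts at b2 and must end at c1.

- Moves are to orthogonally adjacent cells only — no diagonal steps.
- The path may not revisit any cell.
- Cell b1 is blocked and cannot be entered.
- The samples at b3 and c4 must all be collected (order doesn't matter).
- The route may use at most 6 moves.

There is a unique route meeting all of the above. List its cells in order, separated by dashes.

b2 - b3 - b4 - c4 - c3 - c2 - c1

The 6-move cap with required stops at b3, c4 leaves no slack for detours.
Route from b2: down 2 to b4, right 1 to c4, up 3 to c1 — 6 moves in all.
Check: all required cells visited; 6 ≤ 6 moves.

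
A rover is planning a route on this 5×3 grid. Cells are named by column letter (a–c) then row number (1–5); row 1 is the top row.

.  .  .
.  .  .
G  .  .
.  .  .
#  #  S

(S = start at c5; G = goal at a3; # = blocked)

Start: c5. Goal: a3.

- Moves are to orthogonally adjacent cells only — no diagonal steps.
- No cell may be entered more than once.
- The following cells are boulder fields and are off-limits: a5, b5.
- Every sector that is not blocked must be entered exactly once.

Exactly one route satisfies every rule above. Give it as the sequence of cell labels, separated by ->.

Need to visit all 13 open cells exactly once, starting at c5 and ending at a3.
Cell a4 has only two open neighbours (a3 and b4), so the path must pass straight through it: one of those is the cell it's entered from and the other is where it exits.
Route from c5: up 4 to c1, left 2 to a1, down 1 to a2, right 1 to b2, down 2 to b4, left 1 to a4, up 1 to a3 — 12 moves in all.
Check: all 13 open cells covered.

c5 -> c4 -> c3 -> c2 -> c1 -> b1 -> a1 -> a2 -> b2 -> b3 -> b4 -> a4 -> a3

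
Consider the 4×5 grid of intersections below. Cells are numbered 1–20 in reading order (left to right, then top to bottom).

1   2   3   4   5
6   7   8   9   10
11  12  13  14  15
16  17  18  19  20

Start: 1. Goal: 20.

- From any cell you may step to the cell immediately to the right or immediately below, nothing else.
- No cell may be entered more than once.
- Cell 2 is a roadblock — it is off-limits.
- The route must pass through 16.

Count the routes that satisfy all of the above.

1

A right/down-only route from 1 to 20 makes exactly 3 down-moves and 4 right-moves in some order.
With no other constraints that would be C(7,3) = 35 routes.
Split at 16 and multiply the segment counts (each segment already excludes blocked cells): 1→16: 1; 16→20: 1; product = 1.
That gives 1 route.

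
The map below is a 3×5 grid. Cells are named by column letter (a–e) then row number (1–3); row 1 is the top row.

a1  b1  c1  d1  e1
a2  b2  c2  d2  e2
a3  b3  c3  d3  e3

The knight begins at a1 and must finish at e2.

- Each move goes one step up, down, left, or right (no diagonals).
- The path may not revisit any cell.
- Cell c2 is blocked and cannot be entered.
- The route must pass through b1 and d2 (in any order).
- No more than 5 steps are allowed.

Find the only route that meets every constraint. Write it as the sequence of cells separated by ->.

a1 -> b1 -> c1 -> d1 -> d2 -> e2

Any route must reach b1 and d2 and still end at e2 within 5 moves, so the order of the required stops is forced.
Route from a1: 3× right (reaching d1), down to d2, right to e2 — 5 moves in all.
Check: all required cells visited; 5 ≤ 5 moves.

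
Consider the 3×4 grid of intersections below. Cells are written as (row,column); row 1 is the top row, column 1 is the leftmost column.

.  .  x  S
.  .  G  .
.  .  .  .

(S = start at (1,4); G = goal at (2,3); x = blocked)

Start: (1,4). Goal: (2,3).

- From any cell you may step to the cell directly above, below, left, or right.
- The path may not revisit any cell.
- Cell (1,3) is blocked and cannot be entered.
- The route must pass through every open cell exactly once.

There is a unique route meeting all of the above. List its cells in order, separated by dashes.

(1,4) - (2,4) - (3,4) - (3,3) - (3,2) - (3,1) - (2,1) - (1,1) - (1,2) - (2,2) - (2,3)

Need to visit all 11 open cells exactly once, starting at (1,4) and ending at (2,3).
Cell (1,1) has only two open neighbours ((2,1) and (1,2)), so the path must pass straight through it: one of those is the cell it's entered from and the other is where it exits.
Route from (1,4): 2× down (reaching (3,4)), 3× left (reaching (3,1)), 2× up (reaching (1,1)), right to (1,2), down to (2,2), right to (2,3) — 10 moves in all.
Check: all 11 open cells covered.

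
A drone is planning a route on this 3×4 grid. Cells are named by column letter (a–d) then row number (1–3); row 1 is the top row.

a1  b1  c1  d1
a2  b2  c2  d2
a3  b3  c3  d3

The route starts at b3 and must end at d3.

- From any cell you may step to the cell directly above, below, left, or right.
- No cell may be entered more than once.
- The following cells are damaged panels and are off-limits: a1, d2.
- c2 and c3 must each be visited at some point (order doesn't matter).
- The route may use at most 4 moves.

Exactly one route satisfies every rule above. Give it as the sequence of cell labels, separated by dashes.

The budget equals the shortest possible length, so every move has to be on a shortest route through the required cells.
Route from b3: up to b2, right to c2, down to c3, right to d3 — 4 moves in all.
Check: all required cells visited; 4 ≤ 4 moves.

b3 - b2 - c2 - c3 - d3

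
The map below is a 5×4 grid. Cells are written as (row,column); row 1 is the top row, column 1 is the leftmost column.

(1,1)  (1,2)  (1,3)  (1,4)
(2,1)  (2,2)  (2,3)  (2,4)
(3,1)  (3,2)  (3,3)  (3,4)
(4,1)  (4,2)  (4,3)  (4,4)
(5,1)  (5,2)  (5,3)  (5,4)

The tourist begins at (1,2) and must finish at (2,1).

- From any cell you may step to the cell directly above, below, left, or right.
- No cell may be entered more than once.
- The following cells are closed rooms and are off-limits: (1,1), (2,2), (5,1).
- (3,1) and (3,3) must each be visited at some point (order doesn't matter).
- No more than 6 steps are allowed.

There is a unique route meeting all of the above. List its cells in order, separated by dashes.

The budget equals the shortest possible length, so every move has to be on a shortest route through the required cells.
Route from (1,2): right 1 to (1,3), down 2 to (3,3), left 2 to (3,1), up 1 to (2,1) — 6 moves in all.
Check: all required cells visited; 6 ≤ 6 moves.

(1,2) - (1,3) - (2,3) - (3,3) - (3,2) - (3,1) - (2,1)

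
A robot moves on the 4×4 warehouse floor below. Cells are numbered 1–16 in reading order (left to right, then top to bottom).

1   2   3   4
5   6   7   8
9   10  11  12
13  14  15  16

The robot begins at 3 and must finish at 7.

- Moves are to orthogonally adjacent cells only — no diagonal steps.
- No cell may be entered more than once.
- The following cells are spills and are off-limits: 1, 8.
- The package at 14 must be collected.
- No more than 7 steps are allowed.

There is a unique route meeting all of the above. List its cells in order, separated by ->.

3 -> 2 -> 6 -> 10 -> 14 -> 15 -> 11 -> 7

The budget equals the shortest possible length, so every move has to be on a shortest route through the required cells.
Route from 3: left to 2, 3× down (reaching 14), right to 15, 2× up (reaching 7) — 7 moves in all.
Check: all required cells visited; 7 ≤ 7 moves.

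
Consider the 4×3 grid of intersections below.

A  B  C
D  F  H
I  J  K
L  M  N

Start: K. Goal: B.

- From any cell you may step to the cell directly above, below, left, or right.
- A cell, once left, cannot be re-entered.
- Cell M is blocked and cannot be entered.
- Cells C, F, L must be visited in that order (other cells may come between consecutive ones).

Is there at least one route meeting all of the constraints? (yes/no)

L must be visited but has only one open neighbour (I), and it is neither the start nor the goal — the route would have to enter and leave through I, re-entering it.

no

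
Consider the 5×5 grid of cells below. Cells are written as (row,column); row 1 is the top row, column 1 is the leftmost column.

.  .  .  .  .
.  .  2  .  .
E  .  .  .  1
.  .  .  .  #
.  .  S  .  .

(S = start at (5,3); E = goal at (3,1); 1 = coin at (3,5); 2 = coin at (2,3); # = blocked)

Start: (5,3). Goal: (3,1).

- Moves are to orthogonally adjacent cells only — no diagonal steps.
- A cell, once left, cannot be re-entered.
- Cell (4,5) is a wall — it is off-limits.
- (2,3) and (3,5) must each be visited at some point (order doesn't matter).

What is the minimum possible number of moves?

10

Any route passes through (2,3) and (3,5) in some order between (5,3) and (3,1). Summing Manhattan distances along each leg and taking the cheapest ordering ((5,3) → (3,5) → (2,3) → (3,1)) gives a lower bound of 4 + 3 + 3 = 10 moves.
A route of 10 moves achieves this: (5,3) → (4,3) → (3,3) → (3,4) → (3,5) → (2,5) → (2,4) → (2,3) → (2,2) → (3,2) → (3,1).
Since 10 matches the lower bound, it is optimal.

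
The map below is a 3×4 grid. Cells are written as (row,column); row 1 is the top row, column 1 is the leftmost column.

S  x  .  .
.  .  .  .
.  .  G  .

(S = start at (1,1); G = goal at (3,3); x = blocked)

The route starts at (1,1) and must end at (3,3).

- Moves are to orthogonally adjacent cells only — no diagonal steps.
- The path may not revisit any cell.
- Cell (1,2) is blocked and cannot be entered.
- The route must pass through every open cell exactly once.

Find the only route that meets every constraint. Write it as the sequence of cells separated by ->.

(1,1) -> (2,1) -> (3,1) -> (3,2) -> (2,2) -> (2,3) -> (1,3) -> (1,4) -> (2,4) -> (3,4) -> (3,3)

Need to visit all 11 open cells exactly once, starting at (1,1) and ending at (3,3).
Cell (3,1) has only two open neighbours ((2,1) and (3,2)), so the path must pass straight through it: one of those is the cell it's entered from and the other is where it exits.
Route from (1,1): 2× down (reaching (3,1)), right to (3,2), up to (2,2), right to (2,3), up to (1,3), right to (1,4), 2× down (reaching (3,4)), left to (3,3) — 10 moves in all.
Check: all 11 open cells covered.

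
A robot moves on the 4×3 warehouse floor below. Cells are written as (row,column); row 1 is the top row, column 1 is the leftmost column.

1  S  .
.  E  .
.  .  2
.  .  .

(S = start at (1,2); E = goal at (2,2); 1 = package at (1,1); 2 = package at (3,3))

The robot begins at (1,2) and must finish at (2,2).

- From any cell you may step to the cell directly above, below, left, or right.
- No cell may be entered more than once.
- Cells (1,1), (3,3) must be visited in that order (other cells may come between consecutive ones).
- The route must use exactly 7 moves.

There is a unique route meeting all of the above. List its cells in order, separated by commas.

The waypoints must appear in the order (1,1), (3,3), with no cell reused.
Route from (1,2): left to (1,1), 2× down (reaching (3,1)), 2× right (reaching (3,3)), up to (2,3), left to (2,2) — 7 moves in all.
Check: order respected (1 at step 1, 2 at step 5); 7 moves as required.

(1,2), (1,1), (2,1), (3,1), (3,2), (3,3), (2,3), (2,2)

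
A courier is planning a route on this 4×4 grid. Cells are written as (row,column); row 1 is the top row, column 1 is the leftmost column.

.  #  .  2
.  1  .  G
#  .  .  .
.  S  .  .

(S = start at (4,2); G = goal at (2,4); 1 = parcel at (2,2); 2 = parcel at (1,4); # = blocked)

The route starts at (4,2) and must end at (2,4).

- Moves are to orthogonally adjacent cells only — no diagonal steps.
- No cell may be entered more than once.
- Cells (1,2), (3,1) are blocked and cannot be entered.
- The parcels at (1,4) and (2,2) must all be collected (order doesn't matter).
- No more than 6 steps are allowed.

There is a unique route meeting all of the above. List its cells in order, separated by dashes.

The budget equals the shortest possible length, so every move has to be on a shortest route through the required cells.
Route from (4,2): up 2 to (2,2), right 1 to (2,3), up 1 to (1,3), right 1 to (1,4), down 1 to (2,4) — 6 moves in all.
Check: all required cells visited; 6 ≤ 6 moves.

(4,2) - (3,2) - (2,2) - (2,3) - (1,3) - (1,4) - (2,4)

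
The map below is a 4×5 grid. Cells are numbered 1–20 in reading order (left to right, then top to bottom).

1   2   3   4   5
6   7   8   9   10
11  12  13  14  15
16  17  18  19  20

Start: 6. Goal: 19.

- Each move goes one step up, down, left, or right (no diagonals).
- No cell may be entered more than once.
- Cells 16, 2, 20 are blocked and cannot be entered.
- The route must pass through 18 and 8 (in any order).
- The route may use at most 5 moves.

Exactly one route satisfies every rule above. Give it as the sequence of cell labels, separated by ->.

Any route must reach 18 and 8 and still end at 19 within 5 moves, so the order of the required stops is forced.
Route from 6: right 2 to 8, down 2 to 18, right 1 to 19 — 5 moves in all.
Check: all required cells visited; 5 ≤ 5 moves.

6 -> 7 -> 8 -> 13 -> 18 -> 19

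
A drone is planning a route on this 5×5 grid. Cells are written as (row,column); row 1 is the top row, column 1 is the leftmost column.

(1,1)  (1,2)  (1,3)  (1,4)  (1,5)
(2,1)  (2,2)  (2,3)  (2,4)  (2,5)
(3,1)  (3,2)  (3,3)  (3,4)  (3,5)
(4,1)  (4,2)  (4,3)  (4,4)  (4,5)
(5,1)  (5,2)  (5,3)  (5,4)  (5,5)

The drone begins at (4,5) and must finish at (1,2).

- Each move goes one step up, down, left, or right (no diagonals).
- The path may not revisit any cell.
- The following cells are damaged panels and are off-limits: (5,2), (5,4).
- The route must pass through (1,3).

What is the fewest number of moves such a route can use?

Any route passes through (1,3) somewhere between (4,5) and (1,2). Summing Manhattan distances along the two legs ((4,5) → (1,3) → (1,2)) gives a lower bound of 5 + 1 = 6 moves.
A route of 6 moves achieves this: (4,5) → (3,5) → (2,5) → (1,5) → (1,4) → (1,3) → (1,2).
Since 6 matches the lower bound, it is optimal.

6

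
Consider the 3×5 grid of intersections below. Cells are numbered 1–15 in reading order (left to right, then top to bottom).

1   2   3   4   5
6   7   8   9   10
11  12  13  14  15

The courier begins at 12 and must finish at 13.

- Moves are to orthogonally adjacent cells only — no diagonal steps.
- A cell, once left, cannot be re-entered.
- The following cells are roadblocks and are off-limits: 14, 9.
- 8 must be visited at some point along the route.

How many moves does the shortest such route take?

3

Any route passes through 8 somewhere between 12 and 13. Summing Manhattan distances along the two legs (12 → 8 → 13) gives a lower bound of 2 + 1 = 3 moves.
A route of 3 moves achieves this: 12 → 7 → 8 → 13.
Since 3 matches the lower bound, it is optimal.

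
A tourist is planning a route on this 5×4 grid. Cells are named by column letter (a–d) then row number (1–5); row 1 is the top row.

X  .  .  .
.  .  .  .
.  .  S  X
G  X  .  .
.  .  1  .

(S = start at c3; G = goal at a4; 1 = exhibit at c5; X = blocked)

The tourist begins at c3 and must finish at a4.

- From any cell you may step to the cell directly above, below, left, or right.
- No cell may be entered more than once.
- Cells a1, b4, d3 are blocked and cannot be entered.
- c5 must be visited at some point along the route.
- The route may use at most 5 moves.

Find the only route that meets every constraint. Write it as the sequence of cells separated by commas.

c3, c4, c5, b5, a5, a4

The 5-move cap with required stops at c5 leaves no slack for detours.
Route from c3: 2× down (reaching c5), 2× left (reaching a5), up to a4 — 5 moves in all.
Check: all required cells visited; 5 ≤ 5 moves.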